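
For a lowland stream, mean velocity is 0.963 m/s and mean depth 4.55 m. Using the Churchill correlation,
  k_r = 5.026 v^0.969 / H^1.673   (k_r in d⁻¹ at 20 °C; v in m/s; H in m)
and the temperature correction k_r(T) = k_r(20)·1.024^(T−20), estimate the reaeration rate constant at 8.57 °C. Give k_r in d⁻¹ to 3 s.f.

k_r(20) = 5.026 × 0.963^0.969 / 4.55^1.673 = 5.026 × 0.9641 / 12.61 = 0.3842 d⁻¹.
k_r(8.57) = 0.3842 × 1.024^(8.57−20) = 0.3842 × 0.7626 = 0.2929 d⁻¹.

k_r ≈ 0.293 d⁻¹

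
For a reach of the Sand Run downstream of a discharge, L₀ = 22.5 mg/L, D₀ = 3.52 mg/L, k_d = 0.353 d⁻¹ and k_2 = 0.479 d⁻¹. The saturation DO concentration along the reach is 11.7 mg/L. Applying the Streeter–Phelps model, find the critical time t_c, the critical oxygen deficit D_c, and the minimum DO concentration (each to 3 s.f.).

t_c ≈ 1.97 d; D_c ≈ 8.28 mg/L; min DO ≈ 3.42 mg/L

At the critical point dD/dt = 0, so k_d L₀ e^(−k_d t) = k_2 D. Substituting D(t) from the Streeter–Phelps equation and solving for t gives
t_c = ln[(k_2/k_d)(1 − D₀(k_2−k_d)/(k_d L₀))] / (k_2−k_d).
Here k_2−k_d = 0.1260 d⁻¹ and 1 − D₀(k_2−k_d)/(k_d L₀) = 1 − 3.52×0.1260/(0.353×22.5) = 0.9442, so
t_c = ln(1.357 × 0.9442) / 0.1260 = 0.2478 / 0.1260 = 1.966 d.
D_c = (k_d/k_2) L₀ e^(−k_d t_c) = (0.353/0.479) × 22.5 × e^(−0.353×1.966) = 0.7370 × 22.5 × 0.4995 = 8.282 mg/L.
Minimum DO = C_s − D_c = 11.7 − 8.282 = 3.418 mg/L.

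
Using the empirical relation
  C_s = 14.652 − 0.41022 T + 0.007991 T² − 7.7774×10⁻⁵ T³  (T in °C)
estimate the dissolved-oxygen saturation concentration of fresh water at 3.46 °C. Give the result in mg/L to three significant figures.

C_s = 14.652 − 0.41022×3.46 + 0.007991×3.46² − 7.7774×10⁻⁵×3.46³ = 13.33 mg/L.

C_s ≈ 13.3 mg/L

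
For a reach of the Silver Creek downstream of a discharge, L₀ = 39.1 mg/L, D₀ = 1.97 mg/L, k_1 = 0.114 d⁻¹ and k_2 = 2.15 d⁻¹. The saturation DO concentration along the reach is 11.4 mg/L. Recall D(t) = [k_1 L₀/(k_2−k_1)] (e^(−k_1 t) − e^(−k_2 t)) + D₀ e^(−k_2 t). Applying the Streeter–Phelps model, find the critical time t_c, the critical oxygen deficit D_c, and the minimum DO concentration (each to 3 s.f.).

t_c = [1/(k_2−k_1)] ln[(k_2/k_1)(1 − D₀(k_2−k_1)/(k_1 L₀))]
= [1/(2.15−0.114)] ln[(2.15/0.114)(1 − 1.97×2.036/(0.114×39.1))]
= (1/2.036) ln[18.86 × 0.1002] = 0.4912 × ln(1.889) = 0.4912 × 0.6361 = 0.3124 d.
L(t_c) = L₀ e^(−k_1 t_c) = 39.1 × 0.9650 = 37.73 mg/L, and at the critical point k_2 D_c = k_1 L, so D_c = (0.114/2.15) × 37.73 = 2.001 mg/L.
Minimum DO = C_s − D_c = 11.4 − 2.001 = 9.399 mg/L.

t_c ≈ 0.312 d; D_c ≈ 2.00 mg/L; min DO ≈ 9.40 mg/L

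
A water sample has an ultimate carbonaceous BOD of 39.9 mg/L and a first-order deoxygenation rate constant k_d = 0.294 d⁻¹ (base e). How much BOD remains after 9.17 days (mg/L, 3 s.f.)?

L ≈ 2.69 mg/L

L_t = L₀ e^(−k_d t) = 39.9 × e^(−0.294×9.17) = 39.9 × 0.06748 = 2.692 mg/L.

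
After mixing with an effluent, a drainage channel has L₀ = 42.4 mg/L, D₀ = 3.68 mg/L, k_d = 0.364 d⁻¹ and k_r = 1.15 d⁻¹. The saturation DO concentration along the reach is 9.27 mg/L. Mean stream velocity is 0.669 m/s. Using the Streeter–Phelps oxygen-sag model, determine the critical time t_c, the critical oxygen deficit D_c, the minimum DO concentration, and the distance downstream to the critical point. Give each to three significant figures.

t_c ≈ 1.20 d; D_c ≈ 8.67 mg/L; min DO ≈ 0.598 mg/L; x_c ≈ 69.3 km

At the critical point dD/dt = 0, so k_d L₀ e^(−k_d t) = k_r D. Substituting D(t) from the Streeter–Phelps equation and solving for t gives
t_c = ln[(k_r/k_d)(1 − D₀(k_r−k_d)/(k_d L₀))] / (k_r−k_d).
Here k_r−k_d = 0.7860 d⁻¹ and 1 − D₀(k_r−k_d)/(k_d L₀) = 1 − 3.68×0.7860/(0.364×42.4) = 0.8126, so
t_c = ln(3.159 × 0.8126) / 0.7860 = 0.9428 / 0.7860 = 1.200 d.
L(t_c) = L₀ e^(−k_d t_c) = 42.4 × 0.6462 = 27.40 mg/L, and at the critical point k_r D_c = k_d L, so D_c = (0.364/1.15) × 27.40 = 8.672 mg/L.
Minimum DO = C_s − D_c = 9.27 − 8.672 = 0.5975 mg/L.
x_c = v t_c = 0.669 m/s × 1.200 d × 86400 s/d = 69330 m ≈ 69.3 km.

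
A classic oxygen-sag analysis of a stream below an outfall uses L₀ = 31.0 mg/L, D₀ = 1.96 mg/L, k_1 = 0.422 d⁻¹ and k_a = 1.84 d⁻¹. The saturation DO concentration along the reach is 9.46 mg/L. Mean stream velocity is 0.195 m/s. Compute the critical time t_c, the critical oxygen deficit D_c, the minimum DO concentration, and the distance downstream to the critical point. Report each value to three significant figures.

With k_a/k_1 = 4.360 and 1 − D₀(k_a−k_1)/(k_1 L₀) = 0.7875,
t_c = ln(4.360 × 0.7875) / (1.84 − 0.422) = ln(3.434) / 1.418 = 1.234/1.418 = 0.8700 d.
L(t_c) = L₀ e^(−k_1 t_c) = 31.0 × 0.6927 = 21.47 mg/L, and at the critical point k_a D_c = k_1 L, so D_c = (0.422/1.84) × 21.47 = 4.925 mg/L.
Minimum DO = C_s − D_c = 9.46 − 4.925 = 4.535 mg/L.
x_c = v t_c = 0.195 m/s × 0.8700 d × 86400 s/d = 14660 m ≈ 14.7 km.

t_c ≈ 0.870 d; D_c ≈ 4.92 mg/L; min DO ≈ 4.54 mg/L; x_c ≈ 14.7 km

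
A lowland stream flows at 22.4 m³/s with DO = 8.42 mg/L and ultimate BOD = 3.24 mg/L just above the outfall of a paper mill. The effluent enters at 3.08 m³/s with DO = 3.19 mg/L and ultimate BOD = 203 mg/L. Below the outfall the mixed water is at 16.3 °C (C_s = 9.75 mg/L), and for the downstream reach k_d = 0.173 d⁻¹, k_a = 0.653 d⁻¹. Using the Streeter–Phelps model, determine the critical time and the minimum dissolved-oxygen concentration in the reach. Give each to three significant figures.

Mixed DO = (22.4×8.42 + 3.08×3.19)/(22.4+3.08) = 198.4/25.48 = 7.788 mg/L.
Mixed L₀ = (22.4×3.24 + 3.08×203)/(25.48) = 697.8/25.48 = 27.39 mg/L.
Initial deficit D₀ = C_s − DO₀ = 9.75 − 7.788 = 1.962 mg/L.
t_c = (1/0.4800) ln[(0.653/0.173)(1 − 1.962×0.4800/(0.173×27.39))] = 2.083 × ln(3.024) = 2.306 d.
D_c = (0.173/0.653) × 27.39 × e^(−0.173×2.306) = 0.2649 × 27.39 × 0.6711 = 4.869 mg/L.
Minimum DO = 9.75 − 4.869 = 4.881 mg/L.

t_c ≈ 2.31 d; minimum DO ≈ 4.88 mg/L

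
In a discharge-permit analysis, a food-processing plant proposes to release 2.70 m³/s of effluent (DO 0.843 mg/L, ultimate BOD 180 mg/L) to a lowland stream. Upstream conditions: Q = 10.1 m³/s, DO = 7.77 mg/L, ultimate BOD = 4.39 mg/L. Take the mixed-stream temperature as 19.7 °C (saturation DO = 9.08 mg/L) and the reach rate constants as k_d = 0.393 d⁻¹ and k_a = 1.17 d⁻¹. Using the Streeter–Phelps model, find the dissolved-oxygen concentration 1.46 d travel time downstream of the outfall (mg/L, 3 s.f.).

DO ≈ 0.568 mg/L

Mixed DO = (10.1×7.77 + 2.70×0.843)/(10.1+2.70) = 80.75/12.80 = 6.309 mg/L.
Mixed L₀ = (10.1×4.39 + 2.70×180)/(12.80) = 530.3/12.80 = 41.43 mg/L.
Initial deficit D₀ = C_s − DO₀ = 9.08 − 6.309 = 2.771 mg/L.
D(1.46) = [0.393×41.43/(1.17−0.393)](e^(−0.393×1.46) − e^(−1.17×1.46)) + 2.771 e^(−1.17×1.46)
= 20.96 × (0.5634 − 0.1812) + 2.771 × 0.1812 = 8.512 mg/L.
DO = 9.08 − 8.512 = 0.5684 mg/L.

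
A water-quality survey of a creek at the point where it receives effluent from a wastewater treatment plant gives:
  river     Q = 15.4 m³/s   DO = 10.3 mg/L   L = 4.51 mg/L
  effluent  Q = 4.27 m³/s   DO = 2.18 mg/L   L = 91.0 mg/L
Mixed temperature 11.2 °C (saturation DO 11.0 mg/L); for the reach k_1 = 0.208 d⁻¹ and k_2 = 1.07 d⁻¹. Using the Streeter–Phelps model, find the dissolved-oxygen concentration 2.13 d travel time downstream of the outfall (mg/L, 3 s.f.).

Mixed DO = (15.4×10.3 + 4.27×2.18)/(15.4+4.27) = 167.9/19.67 = 8.537 mg/L.
Mixed L₀ = (15.4×4.51 + 4.27×91.0)/(19.67) = 458.0/19.67 = 23.29 mg/L.
Initial deficit D₀ = C_s − DO₀ = 11.0 − 8.537 = 2.463 mg/L.
D(2.13) = [0.208×23.29/(1.07−0.208)](e^(−0.208×2.13) − e^(−1.07×2.13)) + 2.463 e^(−1.07×2.13)
= 5.619 × (0.6421 − 0.1024) + 2.463 × 0.1024 = 3.285 mg/L.
DO = 11.0 − 3.285 = 7.715 mg/L.

DO ≈ 7.72 mg/L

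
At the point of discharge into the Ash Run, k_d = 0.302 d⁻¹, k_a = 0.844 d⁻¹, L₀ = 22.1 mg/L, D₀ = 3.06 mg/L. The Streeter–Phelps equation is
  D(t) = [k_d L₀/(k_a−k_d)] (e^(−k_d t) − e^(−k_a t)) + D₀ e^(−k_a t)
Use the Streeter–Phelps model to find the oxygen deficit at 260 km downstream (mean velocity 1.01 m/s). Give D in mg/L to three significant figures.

Travel time t = x/v = 260 km / (1.01 m/s) = 260000 m / 1.01 m/s = 257400 s = 2.979 d.
k_d L₀/(k_a−k_d) = 0.302×22.1/(0.844−0.302) = 6.674/0.5420 = 12.31 mg/L.
e^(−k_d t) = e^(−0.302×2.979) = 0.4067; e^(−k_a t) = e^(−0.844×2.979) = 0.08089.
D = 12.31 × (0.4067 − 0.08089) + 3.06 × 0.08089 = 4.011 + 0.2475 = 4.259 mg/L.

D ≈ 4.26 mg/L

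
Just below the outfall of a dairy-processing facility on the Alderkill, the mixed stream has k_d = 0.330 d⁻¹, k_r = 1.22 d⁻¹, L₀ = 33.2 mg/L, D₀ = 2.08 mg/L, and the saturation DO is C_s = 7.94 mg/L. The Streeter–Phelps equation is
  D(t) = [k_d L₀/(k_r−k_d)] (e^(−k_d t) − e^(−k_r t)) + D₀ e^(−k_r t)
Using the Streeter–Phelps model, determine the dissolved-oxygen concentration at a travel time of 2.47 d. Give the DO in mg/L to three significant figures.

DO ≈ 2.99 mg/L

k_d L₀/(k_r−k_d) = 0.330×33.2/(1.22−0.330) = 10.96/0.8900 = 12.31 mg/L.
e^(−k_d t) = e^(−0.330×2.470) = 0.4426; e^(−k_r t) = e^(−1.22×2.470) = 0.04912.
D = 12.31 × (0.4426 − 0.04912) + 2.08 × 0.04912 = 4.844 + 0.1022 = 4.946 mg/L.
DO = C_s − D = 7.94 − 4.946 = 2.994 mg/L.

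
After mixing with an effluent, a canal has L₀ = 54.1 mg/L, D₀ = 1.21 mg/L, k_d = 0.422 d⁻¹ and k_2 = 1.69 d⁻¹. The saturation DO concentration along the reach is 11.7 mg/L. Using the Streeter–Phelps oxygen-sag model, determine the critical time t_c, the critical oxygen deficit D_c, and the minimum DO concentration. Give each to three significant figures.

t_c ≈ 1.04 d; D_c ≈ 8.71 mg/L; min DO ≈ 2.99 mg/L

t_c = [1/(k_2−k_d)] ln[(k_2/k_d)(1 − D₀(k_2−k_d)/(k_d L₀))]
= [1/(1.69−0.422)] ln[(1.69/0.422)(1 − 1.21×1.268/(0.422×54.1))]
= (1/1.268) ln[4.005 × 0.9328] = 0.7886 × ln(3.736) = 0.7886 × 1.318 = 1.039 d.
D_c = (k_d/k_2) L₀ e^(−k_d t_c) = (0.422/1.69) × 54.1 × e^(−0.422×1.039) = 0.2497 × 54.1 × 0.6449 = 8.712 mg/L.
Minimum DO = C_s − D_c = 11.7 − 8.712 = 2.988 mg/L.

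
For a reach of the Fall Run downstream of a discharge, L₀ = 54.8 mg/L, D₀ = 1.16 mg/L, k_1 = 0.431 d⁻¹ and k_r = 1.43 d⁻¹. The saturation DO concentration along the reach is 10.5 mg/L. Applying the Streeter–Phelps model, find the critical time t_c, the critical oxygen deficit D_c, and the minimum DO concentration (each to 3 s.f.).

t_c ≈ 1.15 d; D_c ≈ 10.1 mg/L; min DO ≈ 0.439 mg/L

With k_r/k_1 = 3.318 and 1 − D₀(k_r−k_1)/(k_1 L₀) = 0.9509,
t_c = ln(3.318 × 0.9509) / (1.43 − 0.431) = ln(3.155) / 0.9990 = 1.149/0.9990 = 1.150 d.
D_c = (k_1/k_r) L₀ e^(−k_1 t_c) = (0.431/1.43) × 54.8 × e^(−0.431×1.150) = 0.3014 × 54.8 × 0.6091 = 10.06 mg/L.
Minimum DO = C_s − D_c = 10.5 − 10.06 = 0.4392 mg/L.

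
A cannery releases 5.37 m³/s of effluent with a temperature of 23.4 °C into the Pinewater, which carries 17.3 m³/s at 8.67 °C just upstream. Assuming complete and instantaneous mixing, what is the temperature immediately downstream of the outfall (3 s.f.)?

12.2 °C

Flow-weighted mixing: C = (Q_r C_r + Q_w C_w)/(Q_r + Q_w)
= (17.3×8.67 + 5.37×23.4)/(17.3 + 5.37) = 275.6/22.67 = 12.16 °C.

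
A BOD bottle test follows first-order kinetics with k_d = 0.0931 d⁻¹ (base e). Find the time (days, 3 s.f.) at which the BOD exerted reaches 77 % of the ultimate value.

t ≈ 15.8 d

y/L₀ = 1 − e^(−k_d t) = 0.77 ⇒ e^(−k_d t) = 0.230
t = −ln(0.230) / 0.0931 = 1.470 / 0.0931 = 15.79 d.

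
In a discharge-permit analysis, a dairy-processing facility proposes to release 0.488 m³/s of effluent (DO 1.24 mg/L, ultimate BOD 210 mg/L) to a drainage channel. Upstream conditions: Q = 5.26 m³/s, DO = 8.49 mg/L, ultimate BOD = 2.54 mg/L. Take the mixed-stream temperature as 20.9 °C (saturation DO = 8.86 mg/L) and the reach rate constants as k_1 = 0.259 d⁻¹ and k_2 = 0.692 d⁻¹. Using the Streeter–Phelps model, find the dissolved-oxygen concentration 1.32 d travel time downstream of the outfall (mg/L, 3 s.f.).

Mixed DO = (5.26×8.49 + 0.488×1.24)/(5.26+0.488) = 45.26/5.748 = 7.874 mg/L.
Mixed L₀ = (5.26×2.54 + 0.488×210)/(5.748) = 115.8/5.748 = 20.15 mg/L.
Initial deficit D₀ = C_s − DO₀ = 8.86 − 7.874 = 0.9855 mg/L.
D(1.32) = [0.259×20.15/(0.692−0.259)](e^(−0.259×1.32) − e^(−0.692×1.32)) + 0.9855 e^(−0.692×1.32)
= 12.05 × (0.7104 − 0.4011) + 0.9855 × 0.4011 = 4.124 mg/L.
DO = 8.86 − 4.124 = 4.736 mg/L.

DO ≈ 4.74 mg/L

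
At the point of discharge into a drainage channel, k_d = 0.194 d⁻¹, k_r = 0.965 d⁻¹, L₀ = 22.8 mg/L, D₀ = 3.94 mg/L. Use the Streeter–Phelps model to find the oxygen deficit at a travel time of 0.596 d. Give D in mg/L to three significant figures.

k_d L₀/(k_r−k_d) = 0.194×22.8/(0.965−0.194) = 4.423/0.7710 = 5.737 mg/L.
e^(−k_d t) = e^(−0.194×0.5960) = 0.8908; e^(−k_r t) = e^(−0.965×0.5960) = 0.5626.
D = 5.737 × (0.8908 − 0.5626) + 3.94 × 0.5626 = 1.883 + 2.217 = 4.100 mg/L.

D ≈ 4.10 mg/L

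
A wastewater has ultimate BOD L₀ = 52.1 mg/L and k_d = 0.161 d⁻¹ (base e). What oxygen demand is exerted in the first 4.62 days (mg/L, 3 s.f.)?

y ≈ 27.3 mg/L

y_t = L₀(1 − e^(−k_d t)) = 52.1 × (1 − e^(−0.161×4.62))
= 52.1 × (1 − 0.4753) = 52.1 × 0.5247 = 27.34 mg/L.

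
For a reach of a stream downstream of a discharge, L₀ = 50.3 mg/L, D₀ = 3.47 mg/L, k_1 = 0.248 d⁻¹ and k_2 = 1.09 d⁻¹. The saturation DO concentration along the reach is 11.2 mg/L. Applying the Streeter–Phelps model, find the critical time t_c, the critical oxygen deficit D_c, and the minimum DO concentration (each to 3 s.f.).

t_c ≈ 1.44 d; D_c ≈ 8.00 mg/L; min DO ≈ 3.20 mg/L

With k_2/k_1 = 4.395 and 1 − D₀(k_2−k_1)/(k_1 L₀) = 0.7658,
t_c = ln(4.395 × 0.7658) / (1.09 − 0.248) = ln(3.366) / 0.8420 = 1.214/0.8420 = 1.441 d.
D_c = (k_1/k_2) L₀ e^(−k_1 t_c) = (0.248/1.09) × 50.3 × e^(−0.248×1.441) = 0.2275 × 50.3 × 0.6994 = 8.005 mg/L.
Minimum DO = C_s − D_c = 11.2 − 8.005 = 3.195 mg/L.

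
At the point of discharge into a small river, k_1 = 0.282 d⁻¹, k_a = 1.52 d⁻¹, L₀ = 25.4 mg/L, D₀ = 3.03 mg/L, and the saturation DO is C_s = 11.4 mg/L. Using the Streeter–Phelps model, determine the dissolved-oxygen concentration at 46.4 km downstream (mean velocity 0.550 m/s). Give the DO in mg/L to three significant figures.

DO ≈ 7.63 mg/L

Travel time t = x/v = 46.4 km / (0.550 m/s) = 46400 m / 0.550 m/s = 84360 s = 0.9764 d.
k_1 L₀/(k_a−k_1) = 0.282×25.4/(1.52−0.282) = 7.163/1.238 = 5.786 mg/L.
e^(−k_1 t) = e^(−0.282×0.9764) = 0.7593; e^(−k_a t) = e^(−1.52×0.9764) = 0.2267.
D = 5.786 × (0.7593 − 0.2267) + 3.03 × 0.2267 = 3.082 + 0.6869 = 3.768 mg/L.
DO = C_s − D = 11.4 − 3.768 = 7.632 mg/L.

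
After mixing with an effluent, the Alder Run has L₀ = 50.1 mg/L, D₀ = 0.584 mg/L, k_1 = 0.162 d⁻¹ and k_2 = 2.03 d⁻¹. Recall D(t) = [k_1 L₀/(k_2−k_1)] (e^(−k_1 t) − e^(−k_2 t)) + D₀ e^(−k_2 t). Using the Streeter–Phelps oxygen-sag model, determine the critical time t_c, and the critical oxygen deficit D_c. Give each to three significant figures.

t_c ≈ 1.28 d; D_c ≈ 3.25 mg/L

t_c = [1/(k_2−k_1)] ln[(k_2/k_1)(1 − D₀(k_2−k_1)/(k_1 L₀))]
= [1/(2.03−0.162)] ln[(2.03/0.162)(1 − 0.584×1.868/(0.162×50.1))]
= (1/1.868) ln[12.53 × 0.8656] = 0.5353 × ln(10.85) = 0.5353 × 2.384 = 1.276 d.
D_c = (k_1/k_2) L₀ e^(−k_1 t_c) = (0.162/2.03) × 50.1 × e^(−0.162×1.276) = 0.07980 × 50.1 × 0.8132 = 3.251 mg/L.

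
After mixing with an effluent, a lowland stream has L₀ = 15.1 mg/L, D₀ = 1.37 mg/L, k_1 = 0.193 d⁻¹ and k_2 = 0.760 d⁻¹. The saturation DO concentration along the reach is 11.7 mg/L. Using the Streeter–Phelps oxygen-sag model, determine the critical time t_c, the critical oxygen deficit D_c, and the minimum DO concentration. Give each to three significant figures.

t_c = [1/(k_2−k_1)] ln[(k_2/k_1)(1 − D₀(k_2−k_1)/(k_1 L₀))]
= [1/(0.760−0.193)] ln[(0.760/0.193)(1 − 1.37×0.5670/(0.193×15.1))]
= (1/0.5670) ln[3.938 × 0.7335] = 1.764 × ln(2.888) = 1.764 × 1.061 = 1.871 d.
L(t_c) = L₀ e^(−k_1 t_c) = 15.1 × 0.6970 = 10.52 mg/L, and at the critical point k_2 D_c = k_1 L, so D_c = (0.193/0.760) × 10.52 = 2.673 mg/L.
Minimum DO = C_s − D_c = 11.7 − 2.673 = 9.027 mg/L.

t_c ≈ 1.87 d; D_c ≈ 2.67 mg/L; min DO ≈ 9.03 mg/L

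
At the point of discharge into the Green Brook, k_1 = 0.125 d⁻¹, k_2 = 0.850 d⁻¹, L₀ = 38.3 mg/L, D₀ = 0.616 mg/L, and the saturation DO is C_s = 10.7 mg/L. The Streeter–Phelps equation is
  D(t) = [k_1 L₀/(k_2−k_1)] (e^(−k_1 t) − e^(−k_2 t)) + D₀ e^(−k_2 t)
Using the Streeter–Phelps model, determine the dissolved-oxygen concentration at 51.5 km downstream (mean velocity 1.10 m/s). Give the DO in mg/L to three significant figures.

Travel time t = x/v = 51.5 km / (1.10 m/s) = 51500 m / 1.10 m/s = 46820 s = 0.5419 d.
k_1 L₀/(k_2−k_1) = 0.125×38.3/(0.850−0.125) = 4.787/0.7250 = 6.603 mg/L.
e^(−k_1 t) = e^(−0.125×0.5419) = 0.9345; e^(−k_2 t) = e^(−0.850×0.5419) = 0.6309.
D = 6.603 × (0.9345 − 0.6309) + 0.616 × 0.6309 = 2.005 + 0.3886 = 2.393 mg/L.
DO = C_s − D = 10.7 − 2.393 = 8.307 mg/L.

DO ≈ 8.31 mg/L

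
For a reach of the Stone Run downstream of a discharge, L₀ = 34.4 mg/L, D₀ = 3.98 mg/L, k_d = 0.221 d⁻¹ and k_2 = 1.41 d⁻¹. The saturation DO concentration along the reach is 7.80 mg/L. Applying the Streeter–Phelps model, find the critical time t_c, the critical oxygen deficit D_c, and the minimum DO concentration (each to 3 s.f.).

t_c = [1/(k_2−k_d)] ln[(k_2/k_d)(1 − D₀(k_2−k_d)/(k_d L₀))]
= [1/(1.41−0.221)] ln[(1.41/0.221)(1 − 3.98×1.189/(0.221×34.4))]
= (1/1.189) ln[6.380 × 0.3775] = 0.8410 × ln(2.409) = 0.8410 × 0.8791 = 0.7394 d.
D_c = (k_d/k_2) L₀ e^(−k_d t_c) = (0.221/1.41) × 34.4 × e^(−0.221×0.7394) = 0.1567 × 34.4 × 0.8493 = 4.579 mg/L.
Minimum DO = C_s − D_c = 7.80 − 4.579 = 3.221 mg/L.

t_c ≈ 0.739 d; D_c ≈ 4.58 mg/L; min DO ≈ 3.22 mg/L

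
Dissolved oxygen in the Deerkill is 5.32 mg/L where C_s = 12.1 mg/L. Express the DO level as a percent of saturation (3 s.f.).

44.0 % saturation

% saturation = C/C_s × 100 = 5.32/12.1 × 100 = 44.0 %.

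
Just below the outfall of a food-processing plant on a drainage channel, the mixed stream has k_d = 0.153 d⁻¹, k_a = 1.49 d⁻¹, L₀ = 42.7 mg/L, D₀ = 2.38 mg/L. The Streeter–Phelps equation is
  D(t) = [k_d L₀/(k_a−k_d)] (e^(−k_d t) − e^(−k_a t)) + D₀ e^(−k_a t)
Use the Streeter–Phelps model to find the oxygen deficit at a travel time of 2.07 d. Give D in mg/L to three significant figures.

k_d L₀/(k_a−k_d) = 0.153×42.7/(1.49−0.153) = 6.533/1.337 = 4.886 mg/L.
e^(−k_d t) = e^(−0.153×2.070) = 0.7285; e^(−k_a t) = e^(−1.49×2.070) = 0.04576.
D = 4.886 × (0.7285 − 0.04576) + 2.38 × 0.04576 = 3.336 + 0.1089 = 3.445 mg/L.

D ≈ 3.45 mg/L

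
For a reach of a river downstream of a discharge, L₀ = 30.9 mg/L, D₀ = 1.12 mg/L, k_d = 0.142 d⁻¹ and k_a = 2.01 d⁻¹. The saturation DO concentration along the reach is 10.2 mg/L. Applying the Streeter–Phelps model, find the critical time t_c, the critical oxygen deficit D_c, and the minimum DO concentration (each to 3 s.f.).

t_c ≈ 1.07 d; D_c ≈ 1.87 mg/L; min DO ≈ 8.33 mg/L

t_c = [1/(k_a−k_d)] ln[(k_a/k_d)(1 − D₀(k_a−k_d)/(k_d L₀))]
= [1/(2.01−0.142)] ln[(2.01/0.142)(1 − 1.12×1.868/(0.142×30.9))]
= (1/1.868) ln[14.15 × 0.5232] = 0.5353 × ln(7.406) = 0.5353 × 2.002 = 1.072 d.
L(t_c) = L₀ e^(−k_d t_c) = 30.9 × 0.8588 = 26.54 mg/L, and at the critical point k_a D_c = k_d L, so D_c = (0.142/2.01) × 26.54 = 1.875 mg/L.
Minimum DO = C_s − D_c = 10.2 − 1.875 = 8.325 mg/L.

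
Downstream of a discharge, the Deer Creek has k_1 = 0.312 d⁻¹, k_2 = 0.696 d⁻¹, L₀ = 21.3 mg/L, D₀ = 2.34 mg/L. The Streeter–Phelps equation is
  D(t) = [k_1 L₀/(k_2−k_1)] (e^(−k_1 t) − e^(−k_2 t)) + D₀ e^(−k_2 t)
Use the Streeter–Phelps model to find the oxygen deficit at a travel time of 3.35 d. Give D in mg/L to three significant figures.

D ≈ 4.63 mg/L

k_1 L₀/(k_2−k_1) = 0.312×21.3/(0.696−0.312) = 6.646/0.3840 = 17.31 mg/L.
e^(−k_1 t) = e^(−0.312×3.350) = 0.3516; e^(−k_2 t) = e^(−0.696×3.350) = 0.09714.
D = 17.31 × (0.3516 − 0.09714) + 2.34 × 0.09714 = 4.404 + 0.2273 = 4.631 mg/L.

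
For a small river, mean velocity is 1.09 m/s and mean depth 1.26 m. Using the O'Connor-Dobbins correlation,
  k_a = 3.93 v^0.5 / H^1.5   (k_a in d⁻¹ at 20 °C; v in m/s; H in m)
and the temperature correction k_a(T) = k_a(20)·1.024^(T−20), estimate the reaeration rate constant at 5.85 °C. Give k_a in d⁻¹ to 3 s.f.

k_a ≈ 2.07 d⁻¹

k_a(20) = 3.93 × 1.09^0.5 / 1.26^1.5 = 3.93 × 1.044 / 1.414 = 2.901 d⁻¹.
k_a(5.85) = 2.901 × 1.024^(5.85−20) = 2.901 × 0.7149 = 2.074 d⁻¹.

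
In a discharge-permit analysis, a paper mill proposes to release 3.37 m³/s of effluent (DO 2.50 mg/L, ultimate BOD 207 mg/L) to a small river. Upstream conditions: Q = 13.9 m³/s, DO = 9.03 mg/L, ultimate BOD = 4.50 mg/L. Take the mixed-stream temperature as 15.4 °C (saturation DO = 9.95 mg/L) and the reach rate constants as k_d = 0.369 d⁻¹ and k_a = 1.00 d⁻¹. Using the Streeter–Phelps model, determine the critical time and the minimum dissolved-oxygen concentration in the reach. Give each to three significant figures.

Mixed DO = (13.9×9.03 + 3.37×2.50)/(13.9+3.37) = 133.9/17.27 = 7.756 mg/L.
Mixed L₀ = (13.9×4.50 + 3.37×207)/(17.27) = 760.1/17.27 = 44.02 mg/L.
Initial deficit D₀ = C_s − DO₀ = 9.95 − 7.756 = 2.194 mg/L.
t_c = (1/0.6310) ln[(1.00/0.369)(1 − 2.194×0.6310/(0.369×44.02))] = 1.585 × ln(2.479) = 1.439 d.
D_c = (0.369/1.00) × 44.02 × e^(−0.369×1.439) = 0.3690 × 44.02 × 0.5881 = 9.551 mg/L.
Minimum DO = 9.95 − 9.551 = 0.3988 mg/L.

t_c ≈ 1.44 d; minimum DO ≈ 0.399 mg/L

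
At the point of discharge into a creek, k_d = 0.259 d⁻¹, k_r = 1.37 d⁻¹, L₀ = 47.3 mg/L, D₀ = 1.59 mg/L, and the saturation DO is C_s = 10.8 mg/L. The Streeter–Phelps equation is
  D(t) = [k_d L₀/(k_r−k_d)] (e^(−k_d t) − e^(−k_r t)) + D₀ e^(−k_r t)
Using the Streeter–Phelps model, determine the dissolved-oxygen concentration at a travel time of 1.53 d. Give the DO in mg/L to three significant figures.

DO ≈ 4.54 mg/L

k_d L₀/(k_r−k_d) = 0.259×47.3/(1.37−0.259) = 12.25/1.111 = 11.03 mg/L.
e^(−k_d t) = e^(−0.259×1.530) = 0.6728; e^(−k_r t) = e^(−1.37×1.530) = 0.1229.
D = 11.03 × (0.6728 − 0.1229) + 1.59 × 0.1229 = 6.063 + 0.1955 = 6.259 mg/L.
DO = C_s − D = 10.8 − 6.259 = 4.541 mg/L.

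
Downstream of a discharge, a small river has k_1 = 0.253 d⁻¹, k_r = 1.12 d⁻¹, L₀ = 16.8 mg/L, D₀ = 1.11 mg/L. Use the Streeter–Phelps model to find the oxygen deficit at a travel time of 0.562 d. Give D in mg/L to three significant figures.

k_1 L₀/(k_r−k_1) = 0.253×16.8/(1.12−0.253) = 4.250/0.8670 = 4.902 mg/L.
e^(−k_1 t) = e^(−0.253×0.5620) = 0.8675; e^(−k_r t) = e^(−1.12×0.5620) = 0.5329.
D = 4.902 × (0.8675 − 0.5329) + 1.11 × 0.5329 = 1.640 + 0.5915 = 2.232 mg/L.

D ≈ 2.23 mg/L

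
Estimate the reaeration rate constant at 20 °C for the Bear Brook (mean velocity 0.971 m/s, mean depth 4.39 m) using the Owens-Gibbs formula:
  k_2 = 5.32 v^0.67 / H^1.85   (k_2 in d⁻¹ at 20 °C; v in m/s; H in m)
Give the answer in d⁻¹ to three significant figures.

k_2 ≈ 0.338 d⁻¹

k_2 = 5.32 × 0.971^0.67 / 4.39^1.85 = 5.32 × 0.9805 / 15.44 = 0.3379 d⁻¹.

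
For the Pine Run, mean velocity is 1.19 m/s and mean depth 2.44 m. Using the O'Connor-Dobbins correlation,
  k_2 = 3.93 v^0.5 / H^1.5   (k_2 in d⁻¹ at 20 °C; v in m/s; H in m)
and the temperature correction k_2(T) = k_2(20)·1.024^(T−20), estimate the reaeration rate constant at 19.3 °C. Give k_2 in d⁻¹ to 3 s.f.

k_2 ≈ 1.11 d⁻¹

k_2(20) = 3.93 × 1.19^0.5 / 2.44^1.5 = 3.93 × 1.091 / 3.811 = 1.125 d⁻¹.
k_2(19.3) = 1.125 × 1.024^(19.3−20) = 1.125 × 0.9835 = 1.106 d⁻¹.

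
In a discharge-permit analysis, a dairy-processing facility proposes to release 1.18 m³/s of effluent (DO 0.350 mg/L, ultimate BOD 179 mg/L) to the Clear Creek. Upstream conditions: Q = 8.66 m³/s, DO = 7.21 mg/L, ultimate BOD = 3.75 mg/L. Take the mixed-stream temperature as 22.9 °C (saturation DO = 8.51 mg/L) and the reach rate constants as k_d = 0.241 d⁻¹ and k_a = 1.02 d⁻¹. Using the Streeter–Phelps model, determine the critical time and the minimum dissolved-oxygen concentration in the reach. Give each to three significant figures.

t_c ≈ 1.44 d; minimum DO ≈ 4.37 mg/L

Mixed DO = (8.66×7.21 + 1.18×0.350)/(8.66+1.18) = 62.85/9.840 = 6.387 mg/L.
Mixed L₀ = (8.66×3.75 + 1.18×179)/(9.840) = 243.7/9.840 = 24.77 mg/L.
Initial deficit D₀ = C_s − DO₀ = 8.51 − 6.387 = 2.123 mg/L.
t_c = (1/0.7790) ln[(1.02/0.241)(1 − 2.123×0.7790/(0.241×24.77))] = 1.284 × ln(3.060) = 1.436 d.
D_c = (0.241/1.02) × 24.77 × e^(−0.241×1.436) = 0.2363 × 24.77 × 0.7075 = 4.140 mg/L.
Minimum DO = 8.51 − 4.140 = 4.370 mg/L.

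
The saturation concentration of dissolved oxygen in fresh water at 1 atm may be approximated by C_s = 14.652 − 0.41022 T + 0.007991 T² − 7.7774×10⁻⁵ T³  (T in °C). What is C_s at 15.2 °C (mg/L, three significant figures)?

C_s ≈ 9.99 mg/L

C_s = 14.652 − 0.41022×15.2 + 0.007991×15.2² − 7.7774×10⁻⁵×15.2³ = 9.990 mg/L.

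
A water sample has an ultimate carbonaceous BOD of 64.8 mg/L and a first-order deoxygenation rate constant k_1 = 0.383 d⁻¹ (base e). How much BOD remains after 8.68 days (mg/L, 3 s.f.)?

L ≈ 2.33 mg/L

L_t = L₀ e^(−k_1 t) = 64.8 × e^(−0.383×8.68) = 64.8 × 0.03599 = 2.332 mg/L.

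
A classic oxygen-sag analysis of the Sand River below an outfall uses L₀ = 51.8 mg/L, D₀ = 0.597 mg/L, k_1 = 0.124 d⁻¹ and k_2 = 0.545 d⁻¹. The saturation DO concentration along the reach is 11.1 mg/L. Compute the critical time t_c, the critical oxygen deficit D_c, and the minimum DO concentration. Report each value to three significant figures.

With k_2/k_1 = 4.395 and 1 − D₀(k_2−k_1)/(k_1 L₀) = 0.9609,
t_c = ln(4.395 × 0.9609) / (0.545 − 0.124) = ln(4.223) / 0.4210 = 1.441/0.4210 = 3.422 d.
L(t_c) = L₀ e^(−k_1 t_c) = 51.8 × 0.6542 = 33.89 mg/L, and at the critical point k_2 D_c = k_1 L, so D_c = (0.124/0.545) × 33.89 = 7.710 mg/L.
Minimum DO = C_s − D_c = 11.1 − 7.710 = 3.390 mg/L.

t_c ≈ 3.42 d; D_c ≈ 7.71 mg/L; min DO ≈ 3.39 mg/L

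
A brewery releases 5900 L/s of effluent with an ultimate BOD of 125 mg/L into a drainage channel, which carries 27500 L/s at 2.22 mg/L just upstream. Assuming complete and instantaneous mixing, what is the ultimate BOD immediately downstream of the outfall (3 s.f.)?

Flow-weighted mixing: C = (Q_r C_r + Q_w C_w)/(Q_r + Q_w)
= (27500×2.22 + 5900×125)/(27500 + 5900) = 798600/33400 = 23.91 mg/L.

23.9 mg/L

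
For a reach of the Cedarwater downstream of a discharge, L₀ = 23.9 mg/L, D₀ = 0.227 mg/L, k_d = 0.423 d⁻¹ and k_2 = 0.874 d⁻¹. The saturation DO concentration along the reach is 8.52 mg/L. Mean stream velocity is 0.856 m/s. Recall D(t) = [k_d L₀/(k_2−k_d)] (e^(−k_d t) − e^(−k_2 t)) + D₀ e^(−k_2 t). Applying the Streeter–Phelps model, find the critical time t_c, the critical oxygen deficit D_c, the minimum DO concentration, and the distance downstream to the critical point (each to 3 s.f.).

At the critical point dD/dt = 0, so k_d L₀ e^(−k_d t) = k_2 D. Substituting D(t) from the Streeter–Phelps equation and solving for t gives
t_c = ln[(k_2/k_d)(1 − D₀(k_2−k_d)/(k_d L₀))] / (k_2−k_d).
Here k_2−k_d = 0.4510 d⁻¹ and 1 − D₀(k_2−k_d)/(k_d L₀) = 1 − 0.227×0.4510/(0.423×23.9) = 0.9899, so
t_c = ln(2.066 × 0.9899) / 0.4510 = 0.7155 / 0.4510 = 1.587 d.
L(t_c) = L₀ e^(−k_d t_c) = 23.9 × 0.5111 = 12.22 mg/L, and at the critical point k_2 D_c = k_d L, so D_c = (0.423/0.874) × 12.22 = 5.912 mg/L.
Minimum DO = C_s − D_c = 8.52 − 5.912 = 2.608 mg/L.
x_c = v t_c = 0.856 m/s × 1.587 d × 86400 s/d = 117300 m ≈ 117 km.

t_c ≈ 1.59 d; D_c ≈ 5.91 mg/L; min DO ≈ 2.61 mg/L; x_c ≈ 117 km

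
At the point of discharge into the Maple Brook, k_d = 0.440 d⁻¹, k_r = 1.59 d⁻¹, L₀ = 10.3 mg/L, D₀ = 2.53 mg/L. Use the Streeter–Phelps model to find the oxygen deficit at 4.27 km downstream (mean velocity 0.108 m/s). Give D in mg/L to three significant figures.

Travel time t = x/v = 4.27 km / (0.108 m/s) = 4270 m / 0.108 m/s = 39540 s = 0.4576 d.
k_d L₀/(k_r−k_d) = 0.440×10.3/(1.59−0.440) = 4.532/1.150 = 3.941 mg/L.
e^(−k_d t) = e^(−0.440×0.4576) = 0.8176; e^(−k_r t) = e^(−1.59×0.4576) = 0.4831.
D = 3.941 × (0.8176 − 0.4831) + 2.53 × 0.4831 = 1.318 + 1.222 = 2.541 mg/L.

D ≈ 2.54 mg/L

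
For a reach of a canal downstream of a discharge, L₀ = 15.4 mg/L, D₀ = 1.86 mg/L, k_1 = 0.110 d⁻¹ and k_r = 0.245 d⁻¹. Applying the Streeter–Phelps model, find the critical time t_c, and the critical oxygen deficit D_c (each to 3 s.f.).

With k_r/k_1 = 2.227 and 1 − D₀(k_r−k_1)/(k_1 L₀) = 0.8518,
t_c = ln(2.227 × 0.8518) / (0.245 − 0.110) = ln(1.897) / 0.1350 = 0.6403/0.1350 = 4.743 d.
D_c = (k_1/k_r) L₀ e^(−k_1 t_c) = (0.110/0.245) × 15.4 × e^(−0.110×4.743) = 0.4490 × 15.4 × 0.5935 = 4.103 mg/L.

t_c ≈ 4.74 d; D_c ≈ 4.10 mg/L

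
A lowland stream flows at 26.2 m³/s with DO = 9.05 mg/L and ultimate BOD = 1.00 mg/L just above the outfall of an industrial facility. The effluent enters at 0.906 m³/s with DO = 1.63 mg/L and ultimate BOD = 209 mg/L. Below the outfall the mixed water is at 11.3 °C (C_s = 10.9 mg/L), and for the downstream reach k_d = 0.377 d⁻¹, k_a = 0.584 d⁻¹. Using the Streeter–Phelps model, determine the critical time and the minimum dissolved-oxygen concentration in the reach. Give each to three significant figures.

Mixed DO = (26.2×9.05 + 0.906×1.63)/(26.2+0.906) = 238.6/27.11 = 8.802 mg/L.
Mixed L₀ = (26.2×1.00 + 0.906×209)/(27.11) = 215.6/27.11 = 7.952 mg/L.
Initial deficit D₀ = C_s − DO₀ = 10.9 − 8.802 = 2.098 mg/L.
t_c = (1/0.2070) ln[(0.584/0.377)(1 − 2.098×0.2070/(0.377×7.952))] = 4.831 × ln(1.325) = 1.358 d.
D_c = (0.377/0.584) × 7.952 × e^(−0.377×1.358) = 0.6455 × 7.952 × 0.5992 = 3.076 mg/L.
Minimum DO = 10.9 − 3.076 = 7.824 mg/L.

t_c ≈ 1.36 d; minimum DO ≈ 7.82 mg/L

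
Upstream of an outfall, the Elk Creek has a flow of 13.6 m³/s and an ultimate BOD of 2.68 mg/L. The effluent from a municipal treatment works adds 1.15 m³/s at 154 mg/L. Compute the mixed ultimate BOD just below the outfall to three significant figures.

Flow-weighted mixing: C = (Q_r C_r + Q_w C_w)/(Q_r + Q_w)
= (13.6×2.68 + 1.15×154)/(13.6 + 1.15) = 213.5/14.75 = 14.48 mg/L.

14.5 mg/L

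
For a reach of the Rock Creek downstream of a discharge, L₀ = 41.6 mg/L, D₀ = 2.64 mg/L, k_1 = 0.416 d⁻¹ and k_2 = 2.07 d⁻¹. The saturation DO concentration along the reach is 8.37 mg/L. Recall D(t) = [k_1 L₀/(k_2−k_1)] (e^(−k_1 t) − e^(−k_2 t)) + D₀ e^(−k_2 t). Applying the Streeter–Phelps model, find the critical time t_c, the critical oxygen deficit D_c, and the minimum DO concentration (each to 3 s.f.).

At the critical point dD/dt = 0, so k_1 L₀ e^(−k_1 t) = k_2 D. Substituting D(t) from the Streeter–Phelps equation and solving for t gives
t_c = ln[(k_2/k_1)(1 − D₀(k_2−k_1)/(k_1 L₀))] / (k_2−k_1).
Here k_2−k_1 = 1.654 d⁻¹ and 1 − D₀(k_2−k_1)/(k_1 L₀) = 1 − 2.64×1.654/(0.416×41.6) = 0.7477, so
t_c = ln(4.976 × 0.7477) / 1.654 = 1.314 / 1.654 = 0.7943 d.
D_c = (k_1/k_2) L₀ e^(−k_1 t_c) = (0.416/2.07) × 41.6 × e^(−0.416×0.7943) = 0.2010 × 41.6 × 0.7186 = 6.008 mg/L.
Minimum DO = C_s − D_c = 8.37 − 6.008 = 2.362 mg/L.

t_c ≈ 0.794 d; D_c ≈ 6.01 mg/L; min DO ≈ 2.36 mg/L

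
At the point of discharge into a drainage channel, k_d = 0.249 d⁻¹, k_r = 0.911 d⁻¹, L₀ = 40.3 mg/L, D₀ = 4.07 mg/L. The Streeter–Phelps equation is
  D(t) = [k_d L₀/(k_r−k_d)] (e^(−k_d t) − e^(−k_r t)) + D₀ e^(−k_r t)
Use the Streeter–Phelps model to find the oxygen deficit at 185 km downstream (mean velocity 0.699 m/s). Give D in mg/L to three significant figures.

D ≈ 6.39 mg/L

Travel time t = x/v = 185 km / (0.699 m/s) = 185000 m / 0.699 m/s = 264700 s = 3.063 d.
k_d L₀/(k_r−k_d) = 0.249×40.3/(0.911−0.249) = 10.03/0.6620 = 15.16 mg/L.
e^(−k_d t) = e^(−0.249×3.063) = 0.4664; e^(−k_r t) = e^(−0.911×3.063) = 0.06138.
D = 15.16 × (0.4664 − 0.06138) + 4.07 × 0.06138 = 6.139 + 0.2498 = 6.389 mg/L.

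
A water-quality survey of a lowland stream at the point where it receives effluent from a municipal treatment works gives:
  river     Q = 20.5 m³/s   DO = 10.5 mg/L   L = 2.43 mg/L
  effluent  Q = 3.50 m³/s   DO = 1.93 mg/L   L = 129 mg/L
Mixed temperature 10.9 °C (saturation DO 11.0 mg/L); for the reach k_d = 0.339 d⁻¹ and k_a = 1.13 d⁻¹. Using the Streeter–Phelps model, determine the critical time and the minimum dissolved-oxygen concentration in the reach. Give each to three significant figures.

t_c ≈ 1.25 d; minimum DO ≈ 6.89 mg/L

Mixed DO = (20.5×10.5 + 3.50×1.93)/(20.5+3.50) = 222.0/24.00 = 9.250 mg/L.
Mixed L₀ = (20.5×2.43 + 3.50×129)/(24.00) = 501.3/24.00 = 20.89 mg/L.
Initial deficit D₀ = C_s − DO₀ = 11.0 − 9.250 = 1.750 mg/L.
t_c = (1/0.7910) ln[(1.13/0.339)(1 − 1.750×0.7910/(0.339×20.89))] = 1.264 × ln(2.682) = 1.247 d.
D_c = (0.339/1.13) × 20.89 × e^(−0.339×1.247) = 0.3000 × 20.89 × 0.6552 = 4.106 mg/L.
Minimum DO = 11.0 − 4.106 = 6.894 mg/L.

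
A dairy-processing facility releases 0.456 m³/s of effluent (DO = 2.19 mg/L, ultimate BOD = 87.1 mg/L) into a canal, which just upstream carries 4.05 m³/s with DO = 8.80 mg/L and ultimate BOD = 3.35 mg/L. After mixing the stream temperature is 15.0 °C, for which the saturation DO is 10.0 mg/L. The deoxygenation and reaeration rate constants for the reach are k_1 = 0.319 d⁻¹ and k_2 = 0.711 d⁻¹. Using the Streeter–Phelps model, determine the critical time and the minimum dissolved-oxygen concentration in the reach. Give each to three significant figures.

t_c ≈ 1.49 d; minimum DO ≈ 6.71 mg/L

Mixed DO = (4.05×8.80 + 0.456×2.19)/(4.05+0.456) = 36.64/4.506 = 8.131 mg/L.
Mixed L₀ = (4.05×3.35 + 0.456×87.1)/(4.506) = 53.29/4.506 = 11.83 mg/L.
Initial deficit D₀ = C_s − DO₀ = 10.0 − 8.131 = 1.869 mg/L.
t_c = (1/0.3920) ln[(0.711/0.319)(1 − 1.869×0.3920/(0.319×11.83))] = 2.551 × ln(1.796) = 1.494 d.
D_c = (0.319/0.711) × 11.83 × e^(−0.319×1.494) = 0.4487 × 11.83 × 0.6209 = 3.295 mg/L.
Minimum DO = 10.0 − 3.295 = 6.705 mg/L.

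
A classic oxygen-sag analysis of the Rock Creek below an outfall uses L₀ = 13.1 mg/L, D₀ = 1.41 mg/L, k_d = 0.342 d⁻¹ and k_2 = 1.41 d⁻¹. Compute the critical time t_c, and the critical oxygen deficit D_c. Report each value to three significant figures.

With k_2/k_d = 4.123 and 1 − D₀(k_2−k_d)/(k_d L₀) = 0.6639,
t_c = ln(4.123 × 0.6639) / (1.41 − 0.342) = ln(2.737) / 1.068 = 1.007/1.068 = 0.9428 d.
L(t_c) = L₀ e^(−k_d t_c) = 13.1 × 0.7244 = 9.489 mg/L, and at the critical point k_2 D_c = k_d L, so D_c = (0.342/1.41) × 9.489 = 2.302 mg/L.

t_c ≈ 0.943 d; D_c ≈ 2.30 mg/L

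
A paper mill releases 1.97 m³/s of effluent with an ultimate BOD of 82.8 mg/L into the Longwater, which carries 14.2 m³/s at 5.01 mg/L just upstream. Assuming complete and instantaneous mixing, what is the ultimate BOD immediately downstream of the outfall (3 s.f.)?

Flow-weighted mixing: C = (Q_r C_r + Q_w C_w)/(Q_r + Q_w)
= (14.2×5.01 + 1.97×82.8)/(14.2 + 1.97) = 234.3/16.17 = 14.49 mg/L.

14.5 mg/L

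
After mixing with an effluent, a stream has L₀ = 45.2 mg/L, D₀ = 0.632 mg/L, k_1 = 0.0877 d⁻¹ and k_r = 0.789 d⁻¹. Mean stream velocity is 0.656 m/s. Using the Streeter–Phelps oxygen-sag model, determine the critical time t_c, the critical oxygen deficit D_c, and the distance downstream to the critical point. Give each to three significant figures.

t_c ≈ 2.96 d; D_c ≈ 3.87 mg/L; x_c ≈ 168 km

With k_r/k_1 = 8.997 and 1 − D₀(k_r−k_1)/(k_1 L₀) = 0.8882,
t_c = ln(8.997 × 0.8882) / (0.789 − 0.0877) = ln(7.991) / 0.7013 = 2.078/0.7013 = 2.963 d.
L(t_c) = L₀ e^(−k_1 t_c) = 45.2 × 0.7711 = 34.86 mg/L, and at the critical point k_r D_c = k_1 L, so D_c = (0.0877/0.789) × 34.86 = 3.874 mg/L.
x_c = v t_c = 0.656 m/s × 2.963 d × 86400 s/d = 168000 m ≈ 168 km.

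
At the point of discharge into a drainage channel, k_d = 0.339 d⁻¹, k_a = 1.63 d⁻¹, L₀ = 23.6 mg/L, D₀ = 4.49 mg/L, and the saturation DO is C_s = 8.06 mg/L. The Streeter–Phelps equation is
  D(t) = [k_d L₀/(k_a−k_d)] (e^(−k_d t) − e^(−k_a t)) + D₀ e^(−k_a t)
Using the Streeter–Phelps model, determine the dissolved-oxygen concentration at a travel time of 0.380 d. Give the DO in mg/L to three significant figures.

DO ≈ 3.53 mg/L

k_d L₀/(k_a−k_d) = 0.339×23.6/(1.63−0.339) = 8.000/1.291 = 6.197 mg/L.
e^(−k_d t) = e^(−0.339×0.3800) = 0.8791; e^(−k_a t) = e^(−1.63×0.3800) = 0.5383.
D = 6.197 × (0.8791 − 0.5383) + 4.49 × 0.5383 = 2.112 + 2.417 = 4.529 mg/L.
DO = C_s − D = 8.06 − 4.529 = 3.531 mg/L.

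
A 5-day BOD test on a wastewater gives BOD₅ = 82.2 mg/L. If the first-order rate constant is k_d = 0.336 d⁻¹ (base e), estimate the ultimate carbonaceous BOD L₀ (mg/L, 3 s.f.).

BOD₅ = L₀(1 − e^(−5k_d)) ⇒ L₀ = BOD₅ / (1 − e^(−5×0.336))
= 82.2 / (1 − 0.1864) = 82.2 / 0.8136 = 101.0 mg/L.

L₀ ≈ 101 mg/L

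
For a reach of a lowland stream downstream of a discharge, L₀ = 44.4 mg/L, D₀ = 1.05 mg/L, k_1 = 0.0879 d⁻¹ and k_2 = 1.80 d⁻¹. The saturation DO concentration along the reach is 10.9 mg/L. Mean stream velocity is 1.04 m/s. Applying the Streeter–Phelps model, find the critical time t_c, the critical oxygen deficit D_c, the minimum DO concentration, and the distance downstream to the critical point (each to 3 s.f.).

With k_2/k_1 = 20.48 and 1 − D₀(k_2−k_1)/(k_1 L₀) = 0.5394,
t_c = ln(20.48 × 0.5394) / (1.80 − 0.0879) = ln(11.05) / 1.712 = 2.402/1.712 = 1.403 d.
D_c = (k_1/k_2) L₀ e^(−k_1 t_c) = (0.0879/1.80) × 44.4 × e^(−0.0879×1.403) = 0.04883 × 44.4 × 0.8840 = 1.917 mg/L.
Minimum DO = C_s − D_c = 10.9 − 1.917 = 8.983 mg/L.
x_c = v t_c = 1.04 m/s × 1.403 d × 86400 s/d = 126100 m ≈ 126 km.

t_c ≈ 1.40 d; D_c ≈ 1.92 mg/L; min DO ≈ 8.98 mg/L; x_c ≈ 126 km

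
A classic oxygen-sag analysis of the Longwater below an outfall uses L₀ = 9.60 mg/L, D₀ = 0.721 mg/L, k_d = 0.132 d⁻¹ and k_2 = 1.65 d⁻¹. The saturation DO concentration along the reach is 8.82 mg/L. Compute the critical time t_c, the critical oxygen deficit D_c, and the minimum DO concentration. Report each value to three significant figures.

t_c ≈ 0.351 d; D_c ≈ 0.733 mg/L; min DO ≈ 8.09 mg/L

At the critical point dD/dt = 0, so k_d L₀ e^(−k_d t) = k_2 D. Substituting D(t) from the Streeter–Phelps equation and solving for t gives
t_c = ln[(k_2/k_d)(1 − D₀(k_2−k_d)/(k_d L₀))] / (k_2−k_d).
Here k_2−k_d = 1.518 d⁻¹ and 1 − D₀(k_2−k_d)/(k_d L₀) = 1 − 0.721×1.518/(0.132×9.60) = 0.1363, so
t_c = ln(12.50 × 0.1363) / 1.518 = 0.5328 / 1.518 = 0.3510 d.
L(t_c) = L₀ e^(−k_d t_c) = 9.60 × 0.9547 = 9.165 mg/L, and at the critical point k_2 D_c = k_d L, so D_c = (0.132/1.65) × 9.165 = 0.7332 mg/L.
Minimum DO = C_s − D_c = 8.82 − 0.7332 = 8.087 mg/L.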